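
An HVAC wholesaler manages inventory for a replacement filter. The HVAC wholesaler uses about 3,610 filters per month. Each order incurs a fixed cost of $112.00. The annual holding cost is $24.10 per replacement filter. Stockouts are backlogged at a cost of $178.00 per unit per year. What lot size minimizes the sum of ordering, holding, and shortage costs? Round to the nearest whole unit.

Annual demand D = 3,610 × 12 = 43,320.
With planned backorders, Q* = √(2DS/H) · √((H+B)/B).
√(2DS/H) = √(2 × 43,320 × 112 / 24.1) = 634.541.
√((H+B)/B) = √((24.1+178)/178) = 1.0655.
Q* ≈ 676.134.

Q* ≈ 676 filters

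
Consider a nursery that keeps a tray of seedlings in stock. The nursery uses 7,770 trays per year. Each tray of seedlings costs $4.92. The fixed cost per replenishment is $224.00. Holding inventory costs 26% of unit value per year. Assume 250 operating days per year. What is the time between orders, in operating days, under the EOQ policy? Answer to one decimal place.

Holding cost H = 0.26 × $4.92 = $1.2792 per unit per year.
Q* = √(2DS/H) = √(2 × 7,770 × 224 / 1.2792) ≈ 1649.61.
Cycle time = Q*/D × 250 = 1649.61 / 7,770 × 250 ≈ 53.076 days.

T ≈ 53.1 days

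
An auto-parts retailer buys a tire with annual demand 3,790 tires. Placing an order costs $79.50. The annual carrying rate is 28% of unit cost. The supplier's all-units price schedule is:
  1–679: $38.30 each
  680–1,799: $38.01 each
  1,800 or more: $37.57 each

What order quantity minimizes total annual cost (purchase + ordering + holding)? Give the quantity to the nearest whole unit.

Holding cost per unit per year at price C is H = 0.28·C.
For each price level, check whether its EOQ is feasible; otherwise the best quantity at that price is the breakpoint.
EOQ at $38.30 = 237.0 (feasible in tier 1): TC = 3,790×$38.30 + (3,790/237.0)×79.5 + (237.0/2)×0.28×$38.30 = $147,699.12.
EOQ at $38.01 = 238.0 < 680, so use break Q=680: TC = 3,790×$38.01 + (3,790/680.0)×79.5 + (680.0/2)×0.28×$38.01 = $148,119.55.
EOQ at $37.57 = 239.3 < 1800, so use break Q=1800: TC = 3,790×$37.57 + (3,790/1800.0)×79.5 + (1800.0/2)×0.28×$37.57 = $152,025.33.
Lowest total cost is $147,699.12 at Q = 237.0.

Q* ≈ 237 tires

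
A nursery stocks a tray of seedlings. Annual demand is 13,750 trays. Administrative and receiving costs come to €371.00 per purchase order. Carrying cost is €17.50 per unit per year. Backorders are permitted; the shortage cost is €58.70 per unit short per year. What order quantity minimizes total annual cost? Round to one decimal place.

With planned backorders, Q* = √(2DS/H) · √((H+B)/B).
√(2DS/H) = √(2 × 13,750 × 371 / 17.5) = 763.544.
√((H+B)/B) = √((17.5+58.7)/58.7) = 1.1394.
Q* ≈ 869.947.

Q* ≈ 869.9 trays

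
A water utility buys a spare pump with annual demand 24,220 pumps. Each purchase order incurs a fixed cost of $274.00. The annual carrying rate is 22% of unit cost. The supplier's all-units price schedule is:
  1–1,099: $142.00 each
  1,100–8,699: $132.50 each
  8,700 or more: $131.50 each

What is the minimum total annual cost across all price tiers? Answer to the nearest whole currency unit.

Holding cost per unit per year at price C is H = 0.22·C.
For each price level, check whether its EOQ is feasible; otherwise the best quantity at that price is the breakpoint.
EOQ at $142.00 = 651.8 (feasible in tier 1): TC = 24,220×$142.00 + (24,220/651.8)×274 + (651.8/2)×0.22×$142.00 = $3,459,602.58.
EOQ at $132.50 = 674.8 < 1100, so use break Q=1100: TC = 24,220×$132.50 + (24,220/1100.0)×274 + (1100.0/2)×0.22×$132.50 = $3,231,215.48.
EOQ at $131.50 = 677.3 < 8700, so use break Q=8700: TC = 24,220×$131.50 + (24,220/8700.0)×274 + (8700.0/2)×0.22×$131.50 = $3,311,538.29.
Lowest total cost among the candidates is at Q = 1100.0.

TC* ≈ $3,231,215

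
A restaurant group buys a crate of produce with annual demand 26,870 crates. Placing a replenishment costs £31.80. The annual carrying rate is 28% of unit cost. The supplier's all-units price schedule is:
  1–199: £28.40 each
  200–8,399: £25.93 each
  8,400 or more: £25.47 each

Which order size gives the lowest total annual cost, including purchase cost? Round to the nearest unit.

Q* ≈ 485 crates

Holding cost per unit per year at price C is H = 0.28·C.
Evaluate total cost at each tier's feasible EOQ or, if the EOQ is below the tier, at the tier's minimum quantity.
Tier 1 (£28.40): EOQ = 463.6 exceeds tier's upper bound 199, so this tier is dominated.
EOQ at £25.93 = 485.2 (feasible in tier 2): TC = 26,870×£25.93 + (26,870/485.2)×31.8 + (485.2/2)×0.28×£25.93 = £700,261.53.
EOQ at £25.47 = 489.5 < 8400, so use break Q=8400: TC = 26,870×£25.47 + (26,870/8400.0)×31.8 + (8400.0/2)×0.28×£25.47 = £714,433.34.
Lowest total cost is £700,261.53 at Q = 485.2.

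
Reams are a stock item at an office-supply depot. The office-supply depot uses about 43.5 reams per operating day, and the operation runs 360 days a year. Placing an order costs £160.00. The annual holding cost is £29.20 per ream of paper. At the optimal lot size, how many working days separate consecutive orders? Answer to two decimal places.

T ≈ 9.52 days

Annual demand D = 43.5 × 360 = 15,660.
The optimal lot size = √(2DS/H) = √(2 × 15,660 × 160 / 29.2) ≈ 414.27.
Cycle time = Q*/D × 360 = 414.27 / 15,660 × 360 ≈ 9.523 days.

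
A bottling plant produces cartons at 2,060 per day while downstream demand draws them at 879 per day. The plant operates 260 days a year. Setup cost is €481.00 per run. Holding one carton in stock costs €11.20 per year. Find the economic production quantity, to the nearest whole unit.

Annual demand D = 879 × 260 = 228,540.
Production build-up factor (1 − d/p) = 1 − 879/2,060 = 0.5733.
Q* = √(2DS / (H(1 − d/p))) = √(2 × 228,540 × 481 / (11.2 × 0.5733)).
= √(219,855,480 / 6.421) ≈ 5851.515.

Q* ≈ 5,852 cartons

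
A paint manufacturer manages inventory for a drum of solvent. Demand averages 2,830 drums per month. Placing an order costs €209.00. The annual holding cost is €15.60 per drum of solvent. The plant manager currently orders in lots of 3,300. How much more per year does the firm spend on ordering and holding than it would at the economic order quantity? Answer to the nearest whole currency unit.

Extra cost ≈ €13,010 per year

Annual demand D = 2,830 × 12 = 33,960.
EOQ = √(2DS/H) = √(2 × 33,960 × 209 / 15.6) ≈ 953.92.
Cost at Q* = (D/Q*)S + (Q*/2)H = √(2DSH) ≈ €14,881.07.
Cost at Q = 3,300: (33,960/3,300)×209 + (3,300/2)×15.6 = €2,150.80 + €25,740.00 = €27,890.80.
Excess = €27,890.80 − €14,881.07 = €13,009.73.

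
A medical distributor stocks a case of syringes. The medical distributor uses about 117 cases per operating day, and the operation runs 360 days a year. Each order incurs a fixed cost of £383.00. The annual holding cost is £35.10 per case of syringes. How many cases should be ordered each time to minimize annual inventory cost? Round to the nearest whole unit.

Annual demand D = 117 × 360 = 42,120.
EOQ = √(2DS / H) = √(2 × 42,120 × 383 / 35.1).
= √(32,263,920 / 35.1) = √919,200 ≈ 958.749.

Q* ≈ 959 cases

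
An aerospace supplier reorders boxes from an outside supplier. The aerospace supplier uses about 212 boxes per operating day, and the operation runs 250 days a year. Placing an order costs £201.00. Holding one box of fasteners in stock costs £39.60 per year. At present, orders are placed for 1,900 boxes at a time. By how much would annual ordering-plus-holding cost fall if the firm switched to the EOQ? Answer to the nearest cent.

Extra cost ≈ £14,180.02 per year

Annual demand D = 212 × 250 = 53,000.
EOQ = √(2DS/H) = √(2 × 53,000 × 201 / 39.6) ≈ 733.51.
Cost at Q* = (D/Q*)S + (Q*/2)H = √(2DSH) ≈ £29,046.82.
Cost at Q = 1,900: (53,000/1,900)×201 + (1,900/2)×39.6 = £5,606.84 + £37,620.00 = £43,226.84.
Excess = £43,226.84 − £29,046.82 = £14,180.02.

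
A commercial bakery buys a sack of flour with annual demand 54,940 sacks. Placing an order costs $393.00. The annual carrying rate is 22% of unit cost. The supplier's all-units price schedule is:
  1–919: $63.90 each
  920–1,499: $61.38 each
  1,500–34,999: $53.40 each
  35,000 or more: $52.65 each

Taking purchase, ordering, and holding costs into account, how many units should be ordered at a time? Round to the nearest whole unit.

Holding cost per unit per year at price C is H = 0.22·C.
Candidates are each tier's EOQ (if it falls in that tier) and each price-break quantity.
Tier 1 ($63.90): EOQ = 1752.6 exceeds tier's upper bound 919, so this tier is dominated.
Tier 2 ($61.38): EOQ = 1788.3 exceeds tier's upper bound 1499, so this tier is dominated.
EOQ at $53.40 = 1917.2 (feasible in tier 3): TC = 54,940×$53.40 + (54,940/1917.2)×393 + (1917.2/2)×0.22×$53.40 = $2,956,319.59.
EOQ at $52.65 = 1930.8 < 35000, so use break Q=35000: TC = 54,940×$52.65 + (54,940/35000.0)×393 + (35000.0/2)×0.22×$52.65 = $3,095,910.40.
Lowest total cost is $2,956,319.59 at Q = 1917.2.

Q* ≈ 1,917 sacks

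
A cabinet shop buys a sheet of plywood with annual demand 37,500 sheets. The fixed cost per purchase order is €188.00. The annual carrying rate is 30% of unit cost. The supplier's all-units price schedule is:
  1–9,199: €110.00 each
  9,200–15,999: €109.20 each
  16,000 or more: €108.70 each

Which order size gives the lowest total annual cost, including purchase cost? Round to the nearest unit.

Q* ≈ 654 sheets

Holding cost per unit per year at price C is H = 0.30·C.
Evaluate total cost at each tier's feasible EOQ or, if the EOQ is below the tier, at the tier's minimum quantity.
EOQ at €110.00 = 653.7 (feasible in tier 1): TC = 37,500×€110.00 + (37,500/653.7)×188 + (653.7/2)×0.30×€110.00 = €4,146,570.81.
EOQ at €109.20 = 656.1 < 9200, so use break Q=9200: TC = 37,500×€109.20 + (37,500/9200.0)×188 + (9200.0/2)×0.30×€109.20 = €4,246,462.30.
EOQ at €108.70 = 657.6 < 16000, so use break Q=16000: TC = 37,500×€108.70 + (37,500/16000.0)×188 + (16000.0/2)×0.30×€108.70 = €4,337,570.62.
Lowest total cost is €4,146,570.81 at Q = 653.7.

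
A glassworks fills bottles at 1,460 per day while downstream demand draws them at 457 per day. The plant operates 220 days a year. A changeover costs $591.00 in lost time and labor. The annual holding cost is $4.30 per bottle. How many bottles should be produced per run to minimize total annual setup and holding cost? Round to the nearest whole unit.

Q* ≈ 6,343 bottles

Annual demand D = 457 × 220 = 100,540.
Production build-up factor (1 − d/p) = 1 − 457/1,460 = 0.6870.
Q* = √(2DS / (H(1 − d/p))) = √(2 × 100,540 × 591 / (4.3 × 0.6870)).
= √(118,838,280 / 2.954) ≈ 6342.638.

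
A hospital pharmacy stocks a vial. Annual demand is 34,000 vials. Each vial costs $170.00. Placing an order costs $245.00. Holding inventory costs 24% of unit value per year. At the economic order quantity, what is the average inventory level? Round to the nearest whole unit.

Average inventory ≈ 320 vials

Holding cost H = 0.24 × $170.00 = $40.8000 per unit per year.
Q* = √(2DS/H) = √(2 × 34,000 × 245 / 40.8) ≈ 639.01.
Average inventory = Q*/2 ≈ 639.01 / 2 = 319.505.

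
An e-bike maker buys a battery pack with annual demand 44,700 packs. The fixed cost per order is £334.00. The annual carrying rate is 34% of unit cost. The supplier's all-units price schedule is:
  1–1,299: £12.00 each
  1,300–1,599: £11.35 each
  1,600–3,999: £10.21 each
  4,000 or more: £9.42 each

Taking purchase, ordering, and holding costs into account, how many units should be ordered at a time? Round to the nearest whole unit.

Holding cost per unit per year at price C is H = 0.34·C.
For each price level, check whether its EOQ is feasible; otherwise the best quantity at that price is the breakpoint.
Tier 1 (£12.00): EOQ = 2705.3 exceeds tier's upper bound 1299, so this tier is dominated.
Tier 2 (£11.35): EOQ = 2781.7 exceeds tier's upper bound 1599, so this tier is dominated.
EOQ at £10.21 = 2932.8 (feasible in tier 3): TC = 44,700×£10.21 + (44,700/2932.8)×334 + (2932.8/2)×0.34×£10.21 = £466,568.09.
EOQ at £9.42 = 3053.4 < 4000, so use break Q=4000: TC = 44,700×£9.42 + (44,700/4000.0)×334 + (4000.0/2)×0.34×£9.42 = £431,212.05.
Lowest total cost is £431,212.05 at Q = 4000.0.

Q* ≈ 4,000 packs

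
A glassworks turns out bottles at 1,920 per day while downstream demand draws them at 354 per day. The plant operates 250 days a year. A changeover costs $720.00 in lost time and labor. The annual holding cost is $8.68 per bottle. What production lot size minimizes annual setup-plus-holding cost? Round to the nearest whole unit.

Annual demand D = 354 × 250 = 88,500.
Production build-up factor (1 − d/p) = 1 − 354/1,920 = 0.8156.
Q* = √(2DS / (H(1 − d/p))) = √(2 × 88,500 × 720 / (8.68 × 0.8156)).
= √(127,440,000 / 7.0796) ≈ 4242.753.

Q* ≈ 4,243 bottles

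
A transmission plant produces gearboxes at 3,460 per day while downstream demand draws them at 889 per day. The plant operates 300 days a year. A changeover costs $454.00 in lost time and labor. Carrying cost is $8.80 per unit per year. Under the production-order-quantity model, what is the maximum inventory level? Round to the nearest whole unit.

Annual demand D = 889 × 300 = 266,700.
Production build-up factor (1 − d/p) = 1 − 889/3,460 = 0.7431.
Q* = √(2DS / (H(1 − d/p))) = √(2 × 266,700 × 454 / (8.8 × 0.7431)).
= √(242,163,600 / 6.539) ≈ 6085.554.
Maximum inventory = Q*(1 − d/p) = 6085.554 × 0.7431 ≈ 4521.953.

I_max ≈ 4,522 gearboxes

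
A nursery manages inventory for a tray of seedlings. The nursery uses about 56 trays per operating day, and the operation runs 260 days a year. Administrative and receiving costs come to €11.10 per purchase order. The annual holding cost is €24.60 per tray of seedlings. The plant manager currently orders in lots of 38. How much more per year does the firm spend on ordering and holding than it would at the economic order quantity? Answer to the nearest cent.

Extra cost ≈ €1,900.61 per year

Annual demand D = 56 × 260 = 14,560.
EOQ = √(2DS/H) = √(2 × 14,560 × 11.1 / 24.6) ≈ 114.63.
Cost at Q* = (D/Q*)S + (Q*/2)H = √(2DSH) ≈ €2,819.84.
Cost at Q = 38: (14,560/38)×11.1 + (38/2)×24.6 = €4,253.05 + €467.40 = €4,720.45.
Excess = €4,720.45 − €2,819.84 = €1,900.61.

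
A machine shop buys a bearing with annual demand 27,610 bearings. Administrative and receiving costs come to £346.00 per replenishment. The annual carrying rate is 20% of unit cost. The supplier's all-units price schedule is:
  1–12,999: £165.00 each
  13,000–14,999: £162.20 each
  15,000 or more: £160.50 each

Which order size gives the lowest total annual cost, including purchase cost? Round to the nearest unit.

Holding cost per unit per year at price C is H = 0.20·C.
For each price level, check whether its EOQ is feasible; otherwise the best quantity at that price is the breakpoint.
EOQ at £165.00 = 760.9 (feasible in tier 1): TC = 27,610×£165.00 + (27,610/760.9)×346 + (760.9/2)×0.20×£165.00 = £4,580,759.80.
EOQ at £162.20 = 767.4 < 13000, so use break Q=13000: TC = 27,610×£162.20 + (27,610/13000.0)×346 + (13000.0/2)×0.20×£162.20 = £4,689,936.85.
EOQ at £160.50 = 771.5 < 15000, so use break Q=15000: TC = 27,610×£160.50 + (27,610/15000.0)×346 + (15000.0/2)×0.20×£160.50 = £4,672,791.87.
Lowest total cost is £4,580,759.80 at Q = 760.9.

Q* ≈ 761 bearings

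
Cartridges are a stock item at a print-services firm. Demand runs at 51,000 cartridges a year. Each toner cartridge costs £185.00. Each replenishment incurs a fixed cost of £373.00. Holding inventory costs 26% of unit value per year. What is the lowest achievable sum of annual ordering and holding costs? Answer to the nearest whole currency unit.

TC* ≈ £42,779

Holding cost H = 0.26 × £185.00 = £48.1000 per unit per year.
The optimal lot size = √(2DS/H) = √(2 × 51,000 × 373 / 48.1) ≈ 889.37.
At the optimum the two cost components are equal, so total cost = 2·(Q*/2)H = Q*·H.
Minimum total = √(2DSH) = √(2 × 51,000 × 373 × 48.1) ≈ 42778.647.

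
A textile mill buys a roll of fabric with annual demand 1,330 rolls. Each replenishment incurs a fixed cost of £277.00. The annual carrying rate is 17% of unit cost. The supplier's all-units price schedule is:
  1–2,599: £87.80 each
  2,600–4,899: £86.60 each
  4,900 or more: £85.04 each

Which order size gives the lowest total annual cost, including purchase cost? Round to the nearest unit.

Q* ≈ 222 rolls

Holding cost per unit per year at price C is H = 0.17·C.
For each price level, check whether its EOQ is feasible; otherwise the best quantity at that price is the breakpoint.
EOQ at £87.80 = 222.2 (feasible in tier 1): TC = 1,330×£87.80 + (1,330/222.2)×277 + (222.2/2)×0.17×£87.80 = £120,090.29.
EOQ at £86.60 = 223.7 < 2600, so use break Q=2600: TC = 1,330×£86.60 + (1,330/2600.0)×277 + (2600.0/2)×0.17×£86.60 = £134,458.30.
EOQ at £85.04 = 225.8 < 4900, so use break Q=4900: TC = 1,330×£85.04 + (1,330/4900.0)×277 + (4900.0/2)×0.17×£85.04 = £148,597.55.
Lowest total cost is £120,090.29 at Q = 222.2.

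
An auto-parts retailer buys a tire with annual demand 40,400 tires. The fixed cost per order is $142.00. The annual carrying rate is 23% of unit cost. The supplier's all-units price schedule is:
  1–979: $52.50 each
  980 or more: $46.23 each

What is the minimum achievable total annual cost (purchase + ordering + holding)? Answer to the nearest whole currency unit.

TC* ≈ $1,878,737

Holding cost per unit per year at price C is H = 0.23·C.
Evaluate total cost at each tier's feasible EOQ or, if the EOQ is below the tier, at the tier's minimum quantity.
EOQ at $52.50 = 974.8 (feasible in tier 1): TC = 40,400×$52.50 + (40,400/974.8)×142 + (974.8/2)×0.23×$52.50 = $2,132,770.46.
EOQ at $46.23 = 1038.8 (feasible in tier 2): TC = 40,400×$46.23 + (40,400/1038.8)×142 + (1038.8/2)×0.23×$46.23 = $1,878,737.25.
Lowest total cost among the candidates is at Q = 1038.8.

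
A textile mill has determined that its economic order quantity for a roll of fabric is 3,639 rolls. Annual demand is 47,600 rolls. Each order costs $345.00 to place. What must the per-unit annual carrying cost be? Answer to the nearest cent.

Invert the EOQ relation Q*² = 2DS/H.
From Q* = √(2DS/H): H = 2DS / Q*² = 2 × 47,600 × 345 / 3,639² = 2.4802.

H ≈ $2.48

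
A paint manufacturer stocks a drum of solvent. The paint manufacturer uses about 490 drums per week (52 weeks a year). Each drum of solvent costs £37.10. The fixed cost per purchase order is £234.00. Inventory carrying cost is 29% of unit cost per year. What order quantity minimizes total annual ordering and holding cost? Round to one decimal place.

Annual demand D = 490 × 52 = 25,480.
Holding cost H = 0.29 × £37.10 = £10.7590 per unit per year.
EOQ = √(2DS / H) = √(2 × 25,480 × 234 / 10.759).
= √(11,924,640 / 10.759) = √1,108,340.9239 ≈ 1052.778.

Q* ≈ 1,052.8 drums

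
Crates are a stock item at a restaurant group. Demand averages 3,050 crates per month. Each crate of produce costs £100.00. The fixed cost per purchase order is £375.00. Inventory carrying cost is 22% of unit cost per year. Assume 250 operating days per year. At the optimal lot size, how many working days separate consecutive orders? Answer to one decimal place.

T ≈ 7.6 days

Annual demand D = 3,050 × 12 = 36,600.
Holding cost H = 0.22 × £100.00 = £22.0000 per unit per year.
Q* = √(2DS/H) = √(2 × 36,600 × 375 / 22) ≈ 1117.02.
Cycle time = Q*/D × 250 = 1117.02 / 36,600 × 250 ≈ 7.630 days.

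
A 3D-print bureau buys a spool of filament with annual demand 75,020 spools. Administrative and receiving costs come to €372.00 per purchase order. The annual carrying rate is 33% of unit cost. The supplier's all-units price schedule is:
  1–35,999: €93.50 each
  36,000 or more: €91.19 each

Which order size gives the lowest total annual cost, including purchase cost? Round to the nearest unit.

Q* ≈ 1,345 spools

Holding cost per unit per year at price C is H = 0.33·C.
Evaluate total cost at each tier's feasible EOQ or, if the EOQ is below the tier, at the tier's minimum quantity.
EOQ at €93.50 = 1345.0 (feasible in tier 1): TC = 75,020×€93.50 + (75,020/1345.0)×372 + (1345.0/2)×0.33×€93.50 = €7,055,869.01.
EOQ at €91.19 = 1361.9 < 36000, so use break Q=36000: TC = 75,020×€91.19 + (75,020/36000.0)×372 + (36000.0/2)×0.33×€91.19 = €7,383,517.61.
Lowest total cost is €7,055,869.01 at Q = 1345.0.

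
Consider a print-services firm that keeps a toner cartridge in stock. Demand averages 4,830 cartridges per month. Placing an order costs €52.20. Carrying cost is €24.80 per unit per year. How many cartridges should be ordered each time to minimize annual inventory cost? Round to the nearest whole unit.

Annual demand D = 4,830 × 12 = 57,960.
EOQ = √(2DS / H) = √(2 × 57,960 × 52.2 / 24.8).
= √(6,051,024 / 24.8) = √243,992.9032 ≈ 493.956.

Q* ≈ 494 cartridges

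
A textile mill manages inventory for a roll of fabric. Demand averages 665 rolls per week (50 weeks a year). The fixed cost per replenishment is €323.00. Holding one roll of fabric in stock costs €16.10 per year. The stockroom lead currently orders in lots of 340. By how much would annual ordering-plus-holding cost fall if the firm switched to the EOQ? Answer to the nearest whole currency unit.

Annual demand D = 665 × 50 = 33,250.
EOQ = √(2DS/H) = √(2 × 33,250 × 323 / 16.1) ≈ 1155.05.
Cost at Q* = (D/Q*)S + (Q*/2)H = √(2DSH) ≈ €18,596.23.
Cost at Q = 340: (33,250/340)×323 + (340/2)×16.1 = €31,587.50 + €2,737.00 = €34,324.50.
Excess = €34,324.50 − €18,596.23 = €15,728.27.

Extra cost ≈ €15,728 per year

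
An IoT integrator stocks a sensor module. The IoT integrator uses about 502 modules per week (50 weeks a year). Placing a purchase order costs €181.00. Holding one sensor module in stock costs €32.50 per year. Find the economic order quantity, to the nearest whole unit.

Annual demand D = 502 × 50 = 25,100.
EOQ = √(2DS / H) = √(2 × 25,100 × 181 / 32.5).
= √(9,086,200 / 32.5) = √279,575.3846 ≈ 528.749.

Q* ≈ 529 modules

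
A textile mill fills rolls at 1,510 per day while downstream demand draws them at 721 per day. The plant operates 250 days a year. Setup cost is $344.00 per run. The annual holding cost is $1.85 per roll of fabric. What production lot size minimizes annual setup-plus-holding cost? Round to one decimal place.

Q* ≈ 11,326.5 rolls

Annual demand D = 721 × 250 = 180,250.
Production build-up factor (1 − d/p) = 1 − 721/1,510 = 0.5225.
Q* = √(2DS / (H(1 − d/p))) = √(2 × 180,250 × 344 / (1.85 × 0.5225)).
= √(124,012,000 / 0.9667) ≈ 11326.506.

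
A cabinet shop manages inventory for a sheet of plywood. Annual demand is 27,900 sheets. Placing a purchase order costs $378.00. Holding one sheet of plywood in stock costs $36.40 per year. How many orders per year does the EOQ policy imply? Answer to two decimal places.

N ≈ 36.65 orders per year

Q* = √(2DS/H) = √(2 × 27,900 × 378 / 36.4) ≈ 761.22.
Orders per year = D / Q* = 27,900 / 761.22 ≈ 36.652.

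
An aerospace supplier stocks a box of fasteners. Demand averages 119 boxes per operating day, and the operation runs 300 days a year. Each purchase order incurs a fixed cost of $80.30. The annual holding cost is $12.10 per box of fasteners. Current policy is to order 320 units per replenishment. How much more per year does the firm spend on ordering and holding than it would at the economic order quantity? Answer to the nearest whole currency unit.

Extra cost ≈ $2,565 per year

Annual demand D = 119 × 300 = 35,700.
EOQ = √(2DS/H) = √(2 × 35,700 × 80.3 / 12.1) ≈ 688.36.
Cost at Q* = (D/Q*)S + (Q*/2)H = √(2DSH) ≈ $8,329.13.
Cost at Q = 320: (35,700/320)×80.3 + (320/2)×12.1 = $8,958.47 + $1,936.00 = $10,894.47.
Excess = $10,894.47 − $8,329.13 = $2,565.34.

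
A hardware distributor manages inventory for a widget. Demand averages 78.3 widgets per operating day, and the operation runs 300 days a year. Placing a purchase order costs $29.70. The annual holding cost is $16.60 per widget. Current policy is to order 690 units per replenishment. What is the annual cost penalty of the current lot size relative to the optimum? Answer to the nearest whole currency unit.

Extra cost ≈ $1,925 per year

Annual demand D = 78.3 × 300 = 23,490.
EOQ = √(2DS/H) = √(2 × 23,490 × 29.7 / 16.6) ≈ 289.92.
Cost at Q* = (D/Q*)S + (Q*/2)H = √(2DSH) ≈ $4,812.70.
Cost at Q = 690: (23,490/690)×29.7 + (690/2)×16.6 = $1,011.09 + $5,727.00 = $6,738.09.
Excess = $6,738.09 − $4,812.70 = $1,925.39.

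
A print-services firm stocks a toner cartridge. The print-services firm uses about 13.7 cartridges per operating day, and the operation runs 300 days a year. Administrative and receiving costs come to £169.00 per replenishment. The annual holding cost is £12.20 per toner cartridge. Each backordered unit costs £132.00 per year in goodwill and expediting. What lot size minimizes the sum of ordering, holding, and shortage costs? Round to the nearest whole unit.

Q* ≈ 353 cartridges

Annual demand D = 13.7 × 300 = 4,110.
With planned backorders, Q* = √(2DS/H) · √((H+B)/B).
√(2DS/H) = √(2 × 4,110 × 169 / 12.2) = 337.442.
√((H+B)/B) = √((12.2+132)/132) = 1.0452.
Q* ≈ 352.692.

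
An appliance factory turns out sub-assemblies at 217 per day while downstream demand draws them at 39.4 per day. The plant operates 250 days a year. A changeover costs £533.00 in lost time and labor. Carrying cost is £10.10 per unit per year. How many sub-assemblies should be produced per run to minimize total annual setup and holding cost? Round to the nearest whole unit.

Q* ≈ 1,127 sub-assemblies

Annual demand D = 39.4 × 250 = 9,850.
Production build-up factor (1 − d/p) = 1 − 39.4/217 = 0.8184.
Q* = √(2DS / (H(1 − d/p))) = √(2 × 9,850 × 533 / (10.1 × 0.8184)).
= √(10,500,100 / 8.2662) ≈ 1127.053.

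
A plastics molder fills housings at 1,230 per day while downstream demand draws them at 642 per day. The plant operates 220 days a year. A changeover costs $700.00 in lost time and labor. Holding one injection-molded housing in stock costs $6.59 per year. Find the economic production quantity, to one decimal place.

Q* ≈ 7,922.5 housings

Annual demand D = 642 × 220 = 141,240.
Production build-up factor (1 − d/p) = 1 − 642/1,230 = 0.4780.
Q* = √(2DS / (H(1 − d/p))) = √(2 × 141,240 × 700 / (6.59 × 0.4780)).
= √(197,736,000 / 3.1503) ≈ 7922.533.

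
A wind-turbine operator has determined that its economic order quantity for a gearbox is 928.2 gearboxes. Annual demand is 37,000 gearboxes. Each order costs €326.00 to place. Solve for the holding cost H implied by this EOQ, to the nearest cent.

H ≈ €28.00

The basic EOQ model gives Q* = √(2DS/H); rearrange for the unknown.
From Q* = √(2DS/H): H = 2DS / Q*² = 2 × 37,000 × 326 / 928.2² = 28.0005.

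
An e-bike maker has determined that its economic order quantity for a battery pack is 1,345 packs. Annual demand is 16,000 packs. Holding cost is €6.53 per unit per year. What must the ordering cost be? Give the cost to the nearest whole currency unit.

Squaring Q* = √(2DS/H) gives Q*² = 2DS/H.
From Q* = √(2DS/H): S = Q*²H / (2D) = 1,345² × 6.53 / (2 × 16,000) = 369.1542.

S ≈ €369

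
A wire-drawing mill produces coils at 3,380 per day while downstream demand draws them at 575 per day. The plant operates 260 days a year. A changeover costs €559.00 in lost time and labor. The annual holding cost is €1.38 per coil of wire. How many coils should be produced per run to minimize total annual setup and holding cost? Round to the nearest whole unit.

Annual demand D = 575 × 260 = 149,500.
Production build-up factor (1 − d/p) = 1 − 575/3,380 = 0.8299.
Q* = √(2DS / (H(1 − d/p))) = √(2 × 149,500 × 559 / (1.38 × 0.8299)).
= √(167,141,000 / 1.1452) ≈ 12080.749.

Q* ≈ 12,081 coils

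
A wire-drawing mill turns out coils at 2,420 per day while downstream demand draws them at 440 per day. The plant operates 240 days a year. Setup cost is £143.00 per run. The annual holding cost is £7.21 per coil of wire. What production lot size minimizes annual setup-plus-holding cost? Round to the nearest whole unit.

Annual demand D = 440 × 240 = 105,600.
Production build-up factor (1 − d/p) = 1 − 440/2,420 = 0.8182.
Q* = √(2DS / (H(1 − d/p))) = √(2 × 105,600 × 143 / (7.21 × 0.8182)).
= √(30,201,600 / 5.8991) ≈ 2262.676.

Q* ≈ 2,263 coils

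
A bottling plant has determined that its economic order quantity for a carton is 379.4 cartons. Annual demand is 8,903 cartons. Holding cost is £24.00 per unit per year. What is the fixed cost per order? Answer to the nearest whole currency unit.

Invert the EOQ relation Q*² = 2DS/H.
From Q* = √(2DS/H): S = Q*²H / (2D) = 379.4² × 24 / (2 × 8,903) = 194.0169.

S ≈ £194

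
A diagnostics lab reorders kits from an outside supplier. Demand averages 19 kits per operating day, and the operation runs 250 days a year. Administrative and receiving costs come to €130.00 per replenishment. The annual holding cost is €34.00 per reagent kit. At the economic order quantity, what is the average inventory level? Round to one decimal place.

Average inventory ≈ 95.3 kits

Annual demand D = 19 × 250 = 4,750.
The optimal lot size = √(2DS/H) = √(2 × 4,750 × 130 / 34) ≈ 190.59.
Average inventory = Q*/2 ≈ 190.59 / 2 = 95.294.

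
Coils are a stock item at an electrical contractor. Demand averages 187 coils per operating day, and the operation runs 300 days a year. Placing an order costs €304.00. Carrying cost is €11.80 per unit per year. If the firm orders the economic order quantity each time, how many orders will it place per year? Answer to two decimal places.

Annual demand D = 187 × 300 = 56,100.
EOQ = √(2DS/H) = √(2 × 56,100 × 304 / 11.8) ≈ 1700.17.
Orders per year = D / Q* = 56,100 / 1700.17 ≈ 32.997.

N ≈ 33.00 orders per year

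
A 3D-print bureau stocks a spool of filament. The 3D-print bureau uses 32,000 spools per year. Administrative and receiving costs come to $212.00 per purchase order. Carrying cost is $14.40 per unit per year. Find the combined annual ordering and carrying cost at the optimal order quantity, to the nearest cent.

TC* ≈ $13,977.81

The optimal lot size = √(2DS/H) = √(2 × 32,000 × 212 / 14.4) ≈ 970.68.
At the optimum the two cost components are equal, so total cost = 2·(Q*/2)H = Q*·H.
Minimum total = √(2DSH) = √(2 × 32,000 × 212 × 14.4) ≈ 13977.811.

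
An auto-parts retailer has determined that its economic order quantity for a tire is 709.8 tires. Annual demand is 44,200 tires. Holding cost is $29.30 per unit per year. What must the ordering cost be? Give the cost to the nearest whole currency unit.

S ≈ $167

Squaring Q* = √(2DS/H) gives Q*² = 2DS/H.
From Q* = √(2DS/H): S = Q*²H / (2D) = 709.8² × 29.3 / (2 × 44,200) = 166.9888.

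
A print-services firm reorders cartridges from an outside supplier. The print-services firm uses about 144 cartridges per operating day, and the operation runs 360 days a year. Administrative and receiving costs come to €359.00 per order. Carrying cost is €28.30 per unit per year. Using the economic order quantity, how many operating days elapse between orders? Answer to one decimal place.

T ≈ 8.0 days

Annual demand D = 144 × 360 = 51,840.
The optimal lot size = √(2DS/H) = √(2 × 51,840 × 359 / 28.3) ≈ 1146.84.
Cycle time = Q*/D × 360 = 1146.84 / 51,840 × 360 ≈ 7.964 days.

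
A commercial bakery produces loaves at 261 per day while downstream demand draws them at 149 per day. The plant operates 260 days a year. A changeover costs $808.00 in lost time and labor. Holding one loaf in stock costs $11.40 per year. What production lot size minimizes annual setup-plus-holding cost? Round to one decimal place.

Q* ≈ 3,577.3 loaves

Annual demand D = 149 × 260 = 38,740.
Production build-up factor (1 − d/p) = 1 − 149/261 = 0.4291.
Q* = √(2DS / (H(1 − d/p))) = √(2 × 38,740 × 808 / (11.4 × 0.4291)).
= √(62,603,840 / 4.892) ≈ 3577.332.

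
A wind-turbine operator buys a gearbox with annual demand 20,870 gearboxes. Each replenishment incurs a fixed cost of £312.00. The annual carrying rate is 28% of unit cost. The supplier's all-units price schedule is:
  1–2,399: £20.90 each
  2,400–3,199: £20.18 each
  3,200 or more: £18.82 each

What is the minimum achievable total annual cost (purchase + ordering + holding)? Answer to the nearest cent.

TC* ≈ £403,239.59

Holding cost per unit per year at price C is H = 0.28·C.
Evaluate total cost at each tier's feasible EOQ or, if the EOQ is below the tier, at the tier's minimum quantity.
EOQ at £20.90 = 1491.8 (feasible in tier 1): TC = 20,870×£20.90 + (20,870/1491.8)×312 + (1491.8/2)×0.28×£20.90 = £444,912.83.
EOQ at £20.18 = 1518.1 < 2400, so use break Q=2400: TC = 20,870×£20.18 + (20,870/2400.0)×312 + (2400.0/2)×0.28×£20.18 = £430,650.18.
EOQ at £18.82 = 1572.0 < 3200, so use break Q=3200: TC = 20,870×£18.82 + (20,870/3200.0)×312 + (3200.0/2)×0.28×£18.82 = £403,239.59.
Lowest total cost among the candidates is at Q = 3200.0.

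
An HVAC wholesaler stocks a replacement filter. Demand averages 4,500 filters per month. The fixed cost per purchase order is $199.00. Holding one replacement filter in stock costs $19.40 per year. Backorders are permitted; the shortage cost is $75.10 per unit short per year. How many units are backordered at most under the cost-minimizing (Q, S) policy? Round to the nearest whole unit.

Annual demand D = 4,500 × 12 = 54,000.
With planned backorders, Q* = √(2DS/H) · √((H+B)/B).
√(2DS/H) = √(2 × 54,000 × 199 / 19.4) = 1052.537.
√((H+B)/B) = √((19.4+75.1)/75.1) = 1.1217.
Q* ≈ 1180.683.
S* = Q* · H/(H+B) = 1180.683 × 19.4/94.5 ≈ 242.384.

S* ≈ 242 filters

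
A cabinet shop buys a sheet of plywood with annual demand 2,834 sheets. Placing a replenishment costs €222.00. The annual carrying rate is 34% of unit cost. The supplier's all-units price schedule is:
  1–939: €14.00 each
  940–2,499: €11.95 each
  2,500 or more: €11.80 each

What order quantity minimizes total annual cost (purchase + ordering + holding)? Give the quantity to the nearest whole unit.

Holding cost per unit per year at price C is H = 0.34·C.
Evaluate total cost at each tier's feasible EOQ or, if the EOQ is below the tier, at the tier's minimum quantity.
EOQ at €14.00 = 514.1 (feasible in tier 1): TC = 2,834×€14.00 + (2,834/514.1)×222 + (514.1/2)×0.34×€14.00 = €42,123.34.
EOQ at €11.95 = 556.5 < 940, so use break Q=940: TC = 2,834×€11.95 + (2,834/940.0)×222 + (940.0/2)×0.34×€11.95 = €36,445.22.
EOQ at €11.80 = 560.0 < 2500, so use break Q=2500: TC = 2,834×€11.80 + (2,834/2500.0)×222 + (2500.0/2)×0.34×€11.80 = €38,707.86.
Lowest total cost is €36,445.22 at Q = 940.0.

Q* ≈ 940 sheets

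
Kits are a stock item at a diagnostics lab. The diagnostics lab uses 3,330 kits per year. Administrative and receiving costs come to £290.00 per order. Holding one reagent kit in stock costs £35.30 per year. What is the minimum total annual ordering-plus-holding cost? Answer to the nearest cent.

TC* ≈ £8,257.02

Q* = √(2DS/H) = √(2 × 3,330 × 290 / 35.3) ≈ 233.91.
At Q*, ordering cost (D/Q*)S equals holding cost (Q*/2)H, each = √(DSH/2).
Minimum total = √(2DSH) = √(2 × 3,330 × 290 × 35.3) ≈ 8257.022.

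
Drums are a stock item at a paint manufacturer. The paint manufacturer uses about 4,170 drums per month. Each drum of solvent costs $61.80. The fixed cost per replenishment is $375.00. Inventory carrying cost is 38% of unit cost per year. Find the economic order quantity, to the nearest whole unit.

Q* ≈ 1,264 drums

Annual demand D = 4,170 × 12 = 50,040.
Holding cost H = 0.38 × $61.80 = $23.4840 per unit per year.
EOQ = √(2DS / H) = √(2 × 50,040 × 375 / 23.484).
= √(37,530,000 / 23.484) = √1,598,109.351 ≈ 1264.163.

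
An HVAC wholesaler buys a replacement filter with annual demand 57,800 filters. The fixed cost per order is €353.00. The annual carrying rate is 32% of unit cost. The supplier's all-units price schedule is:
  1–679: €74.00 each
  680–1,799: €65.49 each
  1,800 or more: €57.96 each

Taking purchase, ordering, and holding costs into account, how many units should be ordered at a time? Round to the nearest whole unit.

Q* ≈ 1,800 filters

Holding cost per unit per year at price C is H = 0.32·C.
Evaluate total cost at each tier's feasible EOQ or, if the EOQ is below the tier, at the tier's minimum quantity.
Tier 1 (€74.00): EOQ = 1312.7 exceeds tier's upper bound 679, so this tier is dominated.
EOQ at €65.49 = 1395.4 (feasible in tier 2): TC = 57,800×€65.49 + (57,800/1395.4)×353 + (1395.4/2)×0.32×€65.49 = €3,814,565.46.
EOQ at €57.96 = 1483.3 < 1800, so use break Q=1800: TC = 57,800×€57.96 + (57,800/1800.0)×353 + (1800.0/2)×0.32×€57.96 = €3,378,115.70.
Lowest total cost is €3,378,115.70 at Q = 1800.0.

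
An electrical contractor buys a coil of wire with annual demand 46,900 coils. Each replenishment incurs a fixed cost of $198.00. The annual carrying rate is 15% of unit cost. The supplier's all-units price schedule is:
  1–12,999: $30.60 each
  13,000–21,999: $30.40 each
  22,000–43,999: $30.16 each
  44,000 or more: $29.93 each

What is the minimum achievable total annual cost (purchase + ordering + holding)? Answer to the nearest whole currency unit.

Holding cost per unit per year at price C is H = 0.15·C.
Evaluate total cost at each tier's feasible EOQ or, if the EOQ is below the tier, at the tier's minimum quantity.
EOQ at $30.60 = 2011.5 (feasible in tier 1): TC = 46,900×$30.60 + (46,900/2011.5)×198 + (2011.5/2)×0.15×$30.60 = $1,444,372.95.
EOQ at $30.40 = 2018.1 < 13000, so use break Q=13000: TC = 46,900×$30.40 + (46,900/13000.0)×198 + (13000.0/2)×0.15×$30.40 = $1,456,114.32.
EOQ at $30.16 = 2026.2 < 22000, so use break Q=22000: TC = 46,900×$30.16 + (46,900/22000.0)×198 + (22000.0/2)×0.15×$30.16 = $1,464,690.10.
EOQ at $29.93 = 2033.9 < 44000, so use break Q=44000: TC = 46,900×$29.93 + (46,900/44000.0)×198 + (44000.0/2)×0.15×$29.93 = $1,502,697.05.
Lowest total cost among the candidates is at Q = 2011.5.

TC* ≈ $1,444,373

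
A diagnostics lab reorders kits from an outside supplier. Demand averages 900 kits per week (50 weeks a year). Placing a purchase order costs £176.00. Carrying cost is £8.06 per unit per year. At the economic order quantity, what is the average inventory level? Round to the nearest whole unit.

Average inventory ≈ 701 kits

Annual demand D = 900 × 50 = 45,000.
Q* = √(2DS/H) = √(2 × 45,000 × 176 / 8.06) ≈ 1401.88.
Average inventory = Q*/2 ≈ 1401.88 / 2 = 700.939.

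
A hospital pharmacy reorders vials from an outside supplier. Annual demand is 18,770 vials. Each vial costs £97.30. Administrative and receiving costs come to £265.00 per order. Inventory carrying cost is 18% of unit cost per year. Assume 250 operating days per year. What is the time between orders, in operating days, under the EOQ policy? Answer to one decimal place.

T ≈ 10.0 days

Holding cost H = 0.18 × £97.30 = £17.5140 per unit per year.
The optimal lot size = √(2DS/H) = √(2 × 18,770 × 265 / 17.514) ≈ 753.66.
Cycle time = Q*/D × 250 = 753.66 / 18,770 × 250 ≈ 10.038 days.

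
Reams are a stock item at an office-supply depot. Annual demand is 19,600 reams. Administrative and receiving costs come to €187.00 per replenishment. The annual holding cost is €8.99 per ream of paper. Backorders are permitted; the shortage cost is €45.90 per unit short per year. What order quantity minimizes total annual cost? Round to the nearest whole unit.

Q* ≈ 987 reams

With planned backorders, Q* = √(2DS/H) · √((H+B)/B).
√(2DS/H) = √(2 × 19,600 × 187 / 8.99) = 902.992.
√((H+B)/B) = √((8.99+45.9)/45.9) = 1.0936.
Q* ≈ 987.471.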